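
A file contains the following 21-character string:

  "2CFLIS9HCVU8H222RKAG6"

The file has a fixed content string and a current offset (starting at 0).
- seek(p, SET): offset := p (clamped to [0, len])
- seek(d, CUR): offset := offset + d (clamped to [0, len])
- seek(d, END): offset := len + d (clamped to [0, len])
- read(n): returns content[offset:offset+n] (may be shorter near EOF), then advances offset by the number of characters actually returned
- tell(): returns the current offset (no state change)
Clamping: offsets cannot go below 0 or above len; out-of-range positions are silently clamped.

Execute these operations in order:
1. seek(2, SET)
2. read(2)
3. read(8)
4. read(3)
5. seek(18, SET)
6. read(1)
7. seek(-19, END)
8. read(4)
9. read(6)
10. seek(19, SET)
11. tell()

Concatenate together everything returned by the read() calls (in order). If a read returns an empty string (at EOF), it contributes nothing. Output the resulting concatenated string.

After 1 (seek(2, SET)): offset=2
After 2 (read(2)): returned 'FL', offset=4
After 3 (read(8)): returned 'IS9HCVU8', offset=12
After 4 (read(3)): returned 'H22', offset=15
After 5 (seek(18, SET)): offset=18
After 6 (read(1)): returned 'A', offset=19
After 7 (seek(-19, END)): offset=2
After 8 (read(4)): returned 'FLIS', offset=6
After 9 (read(6)): returned '9HCVU8', offset=12
After 10 (seek(19, SET)): offset=19
After 11 (tell()): offset=19

Answer: FLIS9HCVU8H22AFLIS9HCVU8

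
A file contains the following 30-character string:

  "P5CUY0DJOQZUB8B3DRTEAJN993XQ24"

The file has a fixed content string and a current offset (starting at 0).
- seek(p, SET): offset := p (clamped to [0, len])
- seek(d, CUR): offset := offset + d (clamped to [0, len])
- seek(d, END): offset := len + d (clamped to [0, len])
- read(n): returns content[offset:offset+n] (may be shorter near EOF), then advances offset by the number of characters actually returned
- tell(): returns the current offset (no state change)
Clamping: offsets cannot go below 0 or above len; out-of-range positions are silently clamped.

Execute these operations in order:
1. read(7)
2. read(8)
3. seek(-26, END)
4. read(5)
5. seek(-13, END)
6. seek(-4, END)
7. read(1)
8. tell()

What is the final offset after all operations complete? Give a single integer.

Answer: 27

Derivation:
After 1 (read(7)): returned 'P5CUY0D', offset=7
After 2 (read(8)): returned 'JOQZUB8B', offset=15
After 3 (seek(-26, END)): offset=4
After 4 (read(5)): returned 'Y0DJO', offset=9
After 5 (seek(-13, END)): offset=17
After 6 (seek(-4, END)): offset=26
After 7 (read(1)): returned 'X', offset=27
After 8 (tell()): offset=27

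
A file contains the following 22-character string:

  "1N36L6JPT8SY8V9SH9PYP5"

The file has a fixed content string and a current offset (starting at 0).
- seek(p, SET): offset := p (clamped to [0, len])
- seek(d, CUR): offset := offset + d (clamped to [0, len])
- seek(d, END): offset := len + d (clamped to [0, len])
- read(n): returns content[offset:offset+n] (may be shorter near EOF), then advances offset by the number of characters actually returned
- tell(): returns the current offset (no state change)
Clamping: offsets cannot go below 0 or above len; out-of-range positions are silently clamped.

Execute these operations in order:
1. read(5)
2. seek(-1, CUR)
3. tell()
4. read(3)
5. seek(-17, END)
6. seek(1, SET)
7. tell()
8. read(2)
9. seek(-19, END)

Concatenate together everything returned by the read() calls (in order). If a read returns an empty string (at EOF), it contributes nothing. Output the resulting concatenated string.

Answer: 1N36LL6JN3

Derivation:
After 1 (read(5)): returned '1N36L', offset=5
After 2 (seek(-1, CUR)): offset=4
After 3 (tell()): offset=4
After 4 (read(3)): returned 'L6J', offset=7
After 5 (seek(-17, END)): offset=5
After 6 (seek(1, SET)): offset=1
After 7 (tell()): offset=1
After 8 (read(2)): returned 'N3', offset=3
After 9 (seek(-19, END)): offset=3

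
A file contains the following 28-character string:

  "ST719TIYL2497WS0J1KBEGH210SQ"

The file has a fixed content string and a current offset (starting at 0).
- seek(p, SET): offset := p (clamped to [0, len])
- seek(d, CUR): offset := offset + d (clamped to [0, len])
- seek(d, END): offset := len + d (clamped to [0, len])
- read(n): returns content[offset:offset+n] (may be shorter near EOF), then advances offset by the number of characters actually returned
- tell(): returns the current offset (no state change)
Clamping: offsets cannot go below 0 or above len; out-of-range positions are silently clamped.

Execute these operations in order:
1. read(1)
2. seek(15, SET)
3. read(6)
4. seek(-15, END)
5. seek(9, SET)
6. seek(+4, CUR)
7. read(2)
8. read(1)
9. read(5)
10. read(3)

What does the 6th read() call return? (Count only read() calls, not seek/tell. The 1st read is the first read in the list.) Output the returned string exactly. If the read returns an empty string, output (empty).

Answer: GH2

Derivation:
After 1 (read(1)): returned 'S', offset=1
After 2 (seek(15, SET)): offset=15
After 3 (read(6)): returned '0J1KBE', offset=21
After 4 (seek(-15, END)): offset=13
After 5 (seek(9, SET)): offset=9
After 6 (seek(+4, CUR)): offset=13
After 7 (read(2)): returned 'WS', offset=15
After 8 (read(1)): returned '0', offset=16
After 9 (read(5)): returned 'J1KBE', offset=21
After 10 (read(3)): returned 'GH2', offset=24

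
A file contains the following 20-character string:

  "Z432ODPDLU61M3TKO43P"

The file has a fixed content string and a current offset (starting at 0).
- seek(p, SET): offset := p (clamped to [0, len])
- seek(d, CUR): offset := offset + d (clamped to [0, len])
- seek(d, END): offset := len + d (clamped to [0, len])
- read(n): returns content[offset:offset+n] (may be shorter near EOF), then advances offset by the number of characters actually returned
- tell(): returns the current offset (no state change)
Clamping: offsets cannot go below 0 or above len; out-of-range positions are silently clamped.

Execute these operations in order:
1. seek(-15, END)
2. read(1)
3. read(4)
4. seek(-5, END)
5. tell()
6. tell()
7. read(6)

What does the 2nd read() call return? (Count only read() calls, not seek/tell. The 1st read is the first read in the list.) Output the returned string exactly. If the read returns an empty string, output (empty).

Answer: PDLU

Derivation:
After 1 (seek(-15, END)): offset=5
After 2 (read(1)): returned 'D', offset=6
After 3 (read(4)): returned 'PDLU', offset=10
After 4 (seek(-5, END)): offset=15
After 5 (tell()): offset=15
After 6 (tell()): offset=15
After 7 (read(6)): returned 'KO43P', offset=20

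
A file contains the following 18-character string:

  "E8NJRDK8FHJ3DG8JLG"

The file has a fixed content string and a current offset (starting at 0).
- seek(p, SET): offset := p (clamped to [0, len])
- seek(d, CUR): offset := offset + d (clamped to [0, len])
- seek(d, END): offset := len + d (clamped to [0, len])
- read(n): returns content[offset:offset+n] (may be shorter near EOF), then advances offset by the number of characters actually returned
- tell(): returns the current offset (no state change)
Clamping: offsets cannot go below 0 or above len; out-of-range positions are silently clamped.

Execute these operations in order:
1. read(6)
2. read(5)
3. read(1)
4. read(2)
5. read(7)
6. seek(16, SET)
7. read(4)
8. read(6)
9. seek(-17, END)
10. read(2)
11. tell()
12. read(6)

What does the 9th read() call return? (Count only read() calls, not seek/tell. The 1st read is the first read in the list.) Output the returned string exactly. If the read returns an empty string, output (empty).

Answer: JRDK8F

Derivation:
After 1 (read(6)): returned 'E8NJRD', offset=6
After 2 (read(5)): returned 'K8FHJ', offset=11
After 3 (read(1)): returned '3', offset=12
After 4 (read(2)): returned 'DG', offset=14
After 5 (read(7)): returned '8JLG', offset=18
After 6 (seek(16, SET)): offset=16
After 7 (read(4)): returned 'LG', offset=18
After 8 (read(6)): returned '', offset=18
After 9 (seek(-17, END)): offset=1
After 10 (read(2)): returned '8N', offset=3
After 11 (tell()): offset=3
After 12 (read(6)): returned 'JRDK8F', offset=9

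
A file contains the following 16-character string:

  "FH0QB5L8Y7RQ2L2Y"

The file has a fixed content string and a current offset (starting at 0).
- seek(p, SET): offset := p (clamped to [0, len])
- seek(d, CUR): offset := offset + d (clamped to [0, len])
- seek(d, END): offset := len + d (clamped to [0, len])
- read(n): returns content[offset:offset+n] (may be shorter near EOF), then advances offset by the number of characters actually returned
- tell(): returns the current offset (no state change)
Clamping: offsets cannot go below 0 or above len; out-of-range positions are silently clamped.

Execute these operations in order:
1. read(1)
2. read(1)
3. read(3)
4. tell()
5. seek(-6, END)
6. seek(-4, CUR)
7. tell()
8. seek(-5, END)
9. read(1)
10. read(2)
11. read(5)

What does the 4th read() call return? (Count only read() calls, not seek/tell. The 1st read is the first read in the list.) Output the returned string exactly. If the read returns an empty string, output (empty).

Answer: Q

Derivation:
After 1 (read(1)): returned 'F', offset=1
After 2 (read(1)): returned 'H', offset=2
After 3 (read(3)): returned '0QB', offset=5
After 4 (tell()): offset=5
After 5 (seek(-6, END)): offset=10
After 6 (seek(-4, CUR)): offset=6
After 7 (tell()): offset=6
After 8 (seek(-5, END)): offset=11
After 9 (read(1)): returned 'Q', offset=12
After 10 (read(2)): returned '2L', offset=14
After 11 (read(5)): returned '2Y', offset=16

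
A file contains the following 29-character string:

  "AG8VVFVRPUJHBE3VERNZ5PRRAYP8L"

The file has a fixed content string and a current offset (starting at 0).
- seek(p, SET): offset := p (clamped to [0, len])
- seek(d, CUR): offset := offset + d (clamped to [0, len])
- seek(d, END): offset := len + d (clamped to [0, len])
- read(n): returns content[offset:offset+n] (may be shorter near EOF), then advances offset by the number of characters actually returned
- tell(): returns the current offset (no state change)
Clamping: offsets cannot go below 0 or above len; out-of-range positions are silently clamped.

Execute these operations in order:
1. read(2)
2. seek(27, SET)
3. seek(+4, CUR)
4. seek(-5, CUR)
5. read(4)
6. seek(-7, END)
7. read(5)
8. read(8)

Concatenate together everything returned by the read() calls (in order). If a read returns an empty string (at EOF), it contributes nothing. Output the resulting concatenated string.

Answer: AGAYP8RRAYP8L

Derivation:
After 1 (read(2)): returned 'AG', offset=2
After 2 (seek(27, SET)): offset=27
After 3 (seek(+4, CUR)): offset=29
After 4 (seek(-5, CUR)): offset=24
After 5 (read(4)): returned 'AYP8', offset=28
After 6 (seek(-7, END)): offset=22
After 7 (read(5)): returned 'RRAYP', offset=27
After 8 (read(8)): returned '8L', offset=29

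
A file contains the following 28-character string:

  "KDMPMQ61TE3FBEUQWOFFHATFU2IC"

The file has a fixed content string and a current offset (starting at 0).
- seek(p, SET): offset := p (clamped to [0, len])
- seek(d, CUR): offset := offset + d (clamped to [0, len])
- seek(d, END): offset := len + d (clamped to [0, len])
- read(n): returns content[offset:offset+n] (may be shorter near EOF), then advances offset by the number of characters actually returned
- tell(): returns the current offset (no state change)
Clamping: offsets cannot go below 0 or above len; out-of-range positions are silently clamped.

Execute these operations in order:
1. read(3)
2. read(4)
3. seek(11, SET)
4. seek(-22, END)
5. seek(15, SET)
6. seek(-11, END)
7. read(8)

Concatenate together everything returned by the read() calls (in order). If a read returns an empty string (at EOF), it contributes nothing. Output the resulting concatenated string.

Answer: KDMPMQ6OFFHATFU

Derivation:
After 1 (read(3)): returned 'KDM', offset=3
After 2 (read(4)): returned 'PMQ6', offset=7
After 3 (seek(11, SET)): offset=11
After 4 (seek(-22, END)): offset=6
After 5 (seek(15, SET)): offset=15
After 6 (seek(-11, END)): offset=17
After 7 (read(8)): returned 'OFFHATFU', offset=25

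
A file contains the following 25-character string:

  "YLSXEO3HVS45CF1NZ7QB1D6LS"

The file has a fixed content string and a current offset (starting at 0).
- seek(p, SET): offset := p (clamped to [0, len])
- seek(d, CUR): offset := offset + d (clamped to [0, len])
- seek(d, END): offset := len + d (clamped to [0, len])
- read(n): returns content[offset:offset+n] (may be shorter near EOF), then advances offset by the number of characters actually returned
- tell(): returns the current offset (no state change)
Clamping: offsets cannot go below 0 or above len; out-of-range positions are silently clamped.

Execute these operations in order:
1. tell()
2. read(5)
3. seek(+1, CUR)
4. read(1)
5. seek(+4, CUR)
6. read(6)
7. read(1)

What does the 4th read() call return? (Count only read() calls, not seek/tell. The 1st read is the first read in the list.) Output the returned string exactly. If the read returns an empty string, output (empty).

Answer: 7

Derivation:
After 1 (tell()): offset=0
After 2 (read(5)): returned 'YLSXE', offset=5
After 3 (seek(+1, CUR)): offset=6
After 4 (read(1)): returned '3', offset=7
After 5 (seek(+4, CUR)): offset=11
After 6 (read(6)): returned '5CF1NZ', offset=17
After 7 (read(1)): returned '7', offset=18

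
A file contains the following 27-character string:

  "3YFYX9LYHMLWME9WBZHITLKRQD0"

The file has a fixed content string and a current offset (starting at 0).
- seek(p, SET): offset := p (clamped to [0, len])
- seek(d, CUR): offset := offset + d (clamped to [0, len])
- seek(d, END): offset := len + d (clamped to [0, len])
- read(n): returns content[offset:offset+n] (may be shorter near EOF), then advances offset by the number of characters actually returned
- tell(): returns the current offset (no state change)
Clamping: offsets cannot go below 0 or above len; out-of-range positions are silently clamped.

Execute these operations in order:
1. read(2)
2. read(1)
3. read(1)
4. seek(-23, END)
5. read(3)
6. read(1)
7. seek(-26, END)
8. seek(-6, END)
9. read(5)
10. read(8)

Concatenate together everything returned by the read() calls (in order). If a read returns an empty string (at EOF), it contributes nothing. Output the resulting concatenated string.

After 1 (read(2)): returned '3Y', offset=2
After 2 (read(1)): returned 'F', offset=3
After 3 (read(1)): returned 'Y', offset=4
After 4 (seek(-23, END)): offset=4
After 5 (read(3)): returned 'X9L', offset=7
After 6 (read(1)): returned 'Y', offset=8
After 7 (seek(-26, END)): offset=1
After 8 (seek(-6, END)): offset=21
After 9 (read(5)): returned 'LKRQD', offset=26
After 10 (read(8)): returned '0', offset=27

Answer: 3YFYX9LYLKRQD0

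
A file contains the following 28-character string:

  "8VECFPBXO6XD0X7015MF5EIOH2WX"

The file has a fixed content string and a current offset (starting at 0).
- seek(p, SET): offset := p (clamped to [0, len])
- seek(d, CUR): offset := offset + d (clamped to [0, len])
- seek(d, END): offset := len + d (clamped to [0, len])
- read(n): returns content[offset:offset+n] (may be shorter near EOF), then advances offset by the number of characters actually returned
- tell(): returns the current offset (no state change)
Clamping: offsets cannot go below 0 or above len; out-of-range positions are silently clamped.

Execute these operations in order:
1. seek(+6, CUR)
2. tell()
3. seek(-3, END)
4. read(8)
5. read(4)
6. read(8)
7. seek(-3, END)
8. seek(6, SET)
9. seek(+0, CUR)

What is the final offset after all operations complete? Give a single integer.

After 1 (seek(+6, CUR)): offset=6
After 2 (tell()): offset=6
After 3 (seek(-3, END)): offset=25
After 4 (read(8)): returned '2WX', offset=28
After 5 (read(4)): returned '', offset=28
After 6 (read(8)): returned '', offset=28
After 7 (seek(-3, END)): offset=25
After 8 (seek(6, SET)): offset=6
After 9 (seek(+0, CUR)): offset=6

Answer: 6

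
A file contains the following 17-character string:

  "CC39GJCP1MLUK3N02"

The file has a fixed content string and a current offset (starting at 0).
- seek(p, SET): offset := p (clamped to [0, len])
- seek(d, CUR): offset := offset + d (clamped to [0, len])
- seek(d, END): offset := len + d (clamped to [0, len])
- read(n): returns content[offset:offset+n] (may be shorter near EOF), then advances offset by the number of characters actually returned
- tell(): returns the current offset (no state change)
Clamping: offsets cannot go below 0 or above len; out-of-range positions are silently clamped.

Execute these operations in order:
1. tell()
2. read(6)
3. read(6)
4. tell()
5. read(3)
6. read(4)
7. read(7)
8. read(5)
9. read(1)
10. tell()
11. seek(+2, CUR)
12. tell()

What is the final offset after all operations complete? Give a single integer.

After 1 (tell()): offset=0
After 2 (read(6)): returned 'CC39GJ', offset=6
After 3 (read(6)): returned 'CP1MLU', offset=12
After 4 (tell()): offset=12
After 5 (read(3)): returned 'K3N', offset=15
After 6 (read(4)): returned '02', offset=17
After 7 (read(7)): returned '', offset=17
After 8 (read(5)): returned '', offset=17
After 9 (read(1)): returned '', offset=17
After 10 (tell()): offset=17
After 11 (seek(+2, CUR)): offset=17
After 12 (tell()): offset=17

Answer: 17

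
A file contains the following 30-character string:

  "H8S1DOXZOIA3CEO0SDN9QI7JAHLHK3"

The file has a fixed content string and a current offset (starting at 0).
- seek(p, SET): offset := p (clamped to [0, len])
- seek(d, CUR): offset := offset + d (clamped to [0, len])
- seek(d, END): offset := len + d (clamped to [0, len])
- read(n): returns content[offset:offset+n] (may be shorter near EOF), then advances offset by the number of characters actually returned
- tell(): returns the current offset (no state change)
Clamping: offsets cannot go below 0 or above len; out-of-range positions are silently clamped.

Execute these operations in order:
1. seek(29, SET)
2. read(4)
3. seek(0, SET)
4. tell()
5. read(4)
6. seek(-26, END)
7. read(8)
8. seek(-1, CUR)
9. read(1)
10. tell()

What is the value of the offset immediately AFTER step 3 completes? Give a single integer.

After 1 (seek(29, SET)): offset=29
After 2 (read(4)): returned '3', offset=30
After 3 (seek(0, SET)): offset=0

Answer: 0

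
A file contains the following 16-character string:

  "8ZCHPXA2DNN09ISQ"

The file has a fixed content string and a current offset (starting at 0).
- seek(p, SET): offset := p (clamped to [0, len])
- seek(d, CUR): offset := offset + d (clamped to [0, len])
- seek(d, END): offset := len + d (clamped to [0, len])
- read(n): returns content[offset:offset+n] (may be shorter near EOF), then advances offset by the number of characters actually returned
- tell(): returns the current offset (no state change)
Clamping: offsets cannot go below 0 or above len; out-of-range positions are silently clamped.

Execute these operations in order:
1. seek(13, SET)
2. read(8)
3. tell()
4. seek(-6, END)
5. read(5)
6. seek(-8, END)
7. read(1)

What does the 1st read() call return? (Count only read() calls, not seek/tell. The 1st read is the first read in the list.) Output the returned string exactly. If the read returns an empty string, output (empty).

Answer: ISQ

Derivation:
After 1 (seek(13, SET)): offset=13
After 2 (read(8)): returned 'ISQ', offset=16
After 3 (tell()): offset=16
After 4 (seek(-6, END)): offset=10
After 5 (read(5)): returned 'N09IS', offset=15
After 6 (seek(-8, END)): offset=8
After 7 (read(1)): returned 'D', offset=9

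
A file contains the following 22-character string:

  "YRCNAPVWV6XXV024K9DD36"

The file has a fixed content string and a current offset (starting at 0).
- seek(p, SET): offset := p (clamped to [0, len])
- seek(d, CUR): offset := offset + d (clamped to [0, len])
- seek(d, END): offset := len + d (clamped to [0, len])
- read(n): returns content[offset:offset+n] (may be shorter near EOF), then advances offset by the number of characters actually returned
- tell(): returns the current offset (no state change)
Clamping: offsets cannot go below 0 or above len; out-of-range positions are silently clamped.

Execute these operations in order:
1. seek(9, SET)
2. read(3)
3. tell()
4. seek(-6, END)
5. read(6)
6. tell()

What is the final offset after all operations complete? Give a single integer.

After 1 (seek(9, SET)): offset=9
After 2 (read(3)): returned '6XX', offset=12
After 3 (tell()): offset=12
After 4 (seek(-6, END)): offset=16
After 5 (read(6)): returned 'K9DD36', offset=22
After 6 (tell()): offset=22

Answer: 22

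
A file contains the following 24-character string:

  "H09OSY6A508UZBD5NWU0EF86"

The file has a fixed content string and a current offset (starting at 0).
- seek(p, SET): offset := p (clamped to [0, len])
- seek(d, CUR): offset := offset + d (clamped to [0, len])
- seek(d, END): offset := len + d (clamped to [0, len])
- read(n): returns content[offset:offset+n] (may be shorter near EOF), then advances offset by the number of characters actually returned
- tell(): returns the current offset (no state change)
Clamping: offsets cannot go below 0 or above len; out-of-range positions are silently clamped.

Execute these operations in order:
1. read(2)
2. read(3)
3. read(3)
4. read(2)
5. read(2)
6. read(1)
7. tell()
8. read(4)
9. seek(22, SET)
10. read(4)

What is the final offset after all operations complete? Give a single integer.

After 1 (read(2)): returned 'H0', offset=2
After 2 (read(3)): returned '9OS', offset=5
After 3 (read(3)): returned 'Y6A', offset=8
After 4 (read(2)): returned '50', offset=10
After 5 (read(2)): returned '8U', offset=12
After 6 (read(1)): returned 'Z', offset=13
After 7 (tell()): offset=13
After 8 (read(4)): returned 'BD5N', offset=17
After 9 (seek(22, SET)): offset=22
After 10 (read(4)): returned '86', offset=24

Answer: 24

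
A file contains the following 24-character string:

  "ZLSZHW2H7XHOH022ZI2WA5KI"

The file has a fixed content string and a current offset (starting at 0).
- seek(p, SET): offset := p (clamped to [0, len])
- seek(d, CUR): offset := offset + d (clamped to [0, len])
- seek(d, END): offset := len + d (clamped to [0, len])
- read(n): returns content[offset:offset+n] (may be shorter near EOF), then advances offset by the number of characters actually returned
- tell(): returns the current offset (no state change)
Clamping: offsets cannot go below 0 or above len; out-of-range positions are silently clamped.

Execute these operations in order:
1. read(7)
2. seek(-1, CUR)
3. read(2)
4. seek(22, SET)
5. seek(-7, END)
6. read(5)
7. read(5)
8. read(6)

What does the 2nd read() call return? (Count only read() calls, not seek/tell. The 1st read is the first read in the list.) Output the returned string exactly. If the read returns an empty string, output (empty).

Answer: 2H

Derivation:
After 1 (read(7)): returned 'ZLSZHW2', offset=7
After 2 (seek(-1, CUR)): offset=6
After 3 (read(2)): returned '2H', offset=8
After 4 (seek(22, SET)): offset=22
After 5 (seek(-7, END)): offset=17
After 6 (read(5)): returned 'I2WA5', offset=22
After 7 (read(5)): returned 'KI', offset=24
After 8 (read(6)): returned '', offset=24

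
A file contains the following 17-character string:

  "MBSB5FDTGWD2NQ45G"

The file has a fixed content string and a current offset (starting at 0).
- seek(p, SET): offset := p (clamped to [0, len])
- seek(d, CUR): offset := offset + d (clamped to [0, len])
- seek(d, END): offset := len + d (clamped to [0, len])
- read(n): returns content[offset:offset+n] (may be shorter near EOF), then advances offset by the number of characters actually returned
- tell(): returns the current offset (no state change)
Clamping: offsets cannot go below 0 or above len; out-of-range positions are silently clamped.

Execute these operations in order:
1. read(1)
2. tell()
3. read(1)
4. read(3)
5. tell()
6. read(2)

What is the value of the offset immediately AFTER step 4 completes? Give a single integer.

After 1 (read(1)): returned 'M', offset=1
After 2 (tell()): offset=1
After 3 (read(1)): returned 'B', offset=2
After 4 (read(3)): returned 'SB5', offset=5

Answer: 5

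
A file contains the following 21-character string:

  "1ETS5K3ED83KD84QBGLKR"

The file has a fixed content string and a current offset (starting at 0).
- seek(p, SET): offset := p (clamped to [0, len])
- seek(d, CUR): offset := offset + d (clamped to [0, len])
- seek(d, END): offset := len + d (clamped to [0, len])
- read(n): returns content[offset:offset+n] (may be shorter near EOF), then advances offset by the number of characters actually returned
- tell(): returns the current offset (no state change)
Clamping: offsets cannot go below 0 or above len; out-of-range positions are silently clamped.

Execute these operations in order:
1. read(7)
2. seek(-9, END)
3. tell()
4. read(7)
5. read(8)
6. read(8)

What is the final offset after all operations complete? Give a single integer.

Answer: 21

Derivation:
After 1 (read(7)): returned '1ETS5K3', offset=7
After 2 (seek(-9, END)): offset=12
After 3 (tell()): offset=12
After 4 (read(7)): returned 'D84QBGL', offset=19
After 5 (read(8)): returned 'KR', offset=21
After 6 (read(8)): returned '', offset=21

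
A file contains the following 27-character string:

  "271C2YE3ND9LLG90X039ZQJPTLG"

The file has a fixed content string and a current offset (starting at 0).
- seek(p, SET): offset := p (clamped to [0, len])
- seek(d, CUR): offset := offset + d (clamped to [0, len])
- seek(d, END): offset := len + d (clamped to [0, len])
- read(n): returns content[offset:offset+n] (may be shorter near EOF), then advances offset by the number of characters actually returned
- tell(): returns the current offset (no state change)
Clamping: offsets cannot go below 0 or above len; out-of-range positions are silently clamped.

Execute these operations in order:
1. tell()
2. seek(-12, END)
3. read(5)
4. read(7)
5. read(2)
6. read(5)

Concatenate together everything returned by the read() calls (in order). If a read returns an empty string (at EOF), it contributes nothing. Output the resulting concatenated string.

After 1 (tell()): offset=0
After 2 (seek(-12, END)): offset=15
After 3 (read(5)): returned '0X039', offset=20
After 4 (read(7)): returned 'ZQJPTLG', offset=27
After 5 (read(2)): returned '', offset=27
After 6 (read(5)): returned '', offset=27

Answer: 0X039ZQJPTLG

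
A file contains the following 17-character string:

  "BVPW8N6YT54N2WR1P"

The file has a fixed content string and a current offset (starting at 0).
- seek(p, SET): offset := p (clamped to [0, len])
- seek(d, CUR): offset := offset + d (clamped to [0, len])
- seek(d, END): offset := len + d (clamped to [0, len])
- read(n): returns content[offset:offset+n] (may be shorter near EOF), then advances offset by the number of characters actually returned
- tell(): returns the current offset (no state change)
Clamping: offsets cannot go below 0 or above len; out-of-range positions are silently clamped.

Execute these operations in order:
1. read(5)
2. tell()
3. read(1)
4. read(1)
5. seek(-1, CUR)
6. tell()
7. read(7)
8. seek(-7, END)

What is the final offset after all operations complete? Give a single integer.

Answer: 10

Derivation:
After 1 (read(5)): returned 'BVPW8', offset=5
After 2 (tell()): offset=5
After 3 (read(1)): returned 'N', offset=6
After 4 (read(1)): returned '6', offset=7
After 5 (seek(-1, CUR)): offset=6
After 6 (tell()): offset=6
After 7 (read(7)): returned '6YT54N2', offset=13
After 8 (seek(-7, END)): offset=10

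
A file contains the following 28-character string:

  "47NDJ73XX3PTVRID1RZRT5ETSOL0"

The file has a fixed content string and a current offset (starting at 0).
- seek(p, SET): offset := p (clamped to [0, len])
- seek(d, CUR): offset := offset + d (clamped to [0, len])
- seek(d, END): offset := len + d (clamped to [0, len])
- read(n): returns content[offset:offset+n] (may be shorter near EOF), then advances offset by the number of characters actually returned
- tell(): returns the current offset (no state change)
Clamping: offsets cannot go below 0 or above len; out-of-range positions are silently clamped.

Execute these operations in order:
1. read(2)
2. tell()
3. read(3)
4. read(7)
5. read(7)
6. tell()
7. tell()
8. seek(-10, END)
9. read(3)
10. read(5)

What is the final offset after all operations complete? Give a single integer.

Answer: 26

Derivation:
After 1 (read(2)): returned '47', offset=2
After 2 (tell()): offset=2
After 3 (read(3)): returned 'NDJ', offset=5
After 4 (read(7)): returned '73XX3PT', offset=12
After 5 (read(7)): returned 'VRID1RZ', offset=19
After 6 (tell()): offset=19
After 7 (tell()): offset=19
After 8 (seek(-10, END)): offset=18
After 9 (read(3)): returned 'ZRT', offset=21
After 10 (read(5)): returned '5ETSO', offset=26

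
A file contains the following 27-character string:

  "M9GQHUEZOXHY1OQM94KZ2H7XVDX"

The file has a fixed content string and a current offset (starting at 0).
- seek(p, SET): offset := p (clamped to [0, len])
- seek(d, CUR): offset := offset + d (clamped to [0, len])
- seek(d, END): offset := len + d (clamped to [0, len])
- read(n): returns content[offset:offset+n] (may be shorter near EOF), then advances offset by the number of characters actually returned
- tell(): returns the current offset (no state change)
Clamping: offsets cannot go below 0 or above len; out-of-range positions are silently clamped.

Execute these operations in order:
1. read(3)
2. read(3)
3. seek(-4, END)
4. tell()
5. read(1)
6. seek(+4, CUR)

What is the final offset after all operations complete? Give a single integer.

After 1 (read(3)): returned 'M9G', offset=3
After 2 (read(3)): returned 'QHU', offset=6
After 3 (seek(-4, END)): offset=23
After 4 (tell()): offset=23
After 5 (read(1)): returned 'X', offset=24
After 6 (seek(+4, CUR)): offset=27

Answer: 27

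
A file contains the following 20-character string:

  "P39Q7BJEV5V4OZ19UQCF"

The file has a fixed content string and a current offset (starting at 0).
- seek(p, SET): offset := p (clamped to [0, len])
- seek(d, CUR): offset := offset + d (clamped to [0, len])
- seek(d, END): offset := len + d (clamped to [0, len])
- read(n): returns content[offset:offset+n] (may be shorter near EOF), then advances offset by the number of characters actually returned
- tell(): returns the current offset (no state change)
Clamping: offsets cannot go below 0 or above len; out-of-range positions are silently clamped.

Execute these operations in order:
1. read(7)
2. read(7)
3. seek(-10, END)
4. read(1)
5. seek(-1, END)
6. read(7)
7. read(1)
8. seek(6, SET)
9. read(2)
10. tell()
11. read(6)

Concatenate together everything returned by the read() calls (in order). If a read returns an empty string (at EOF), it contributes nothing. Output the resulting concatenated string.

Answer: P39Q7BJEV5V4OZVFJEV5V4OZ

Derivation:
After 1 (read(7)): returned 'P39Q7BJ', offset=7
After 2 (read(7)): returned 'EV5V4OZ', offset=14
After 3 (seek(-10, END)): offset=10
After 4 (read(1)): returned 'V', offset=11
After 5 (seek(-1, END)): offset=19
After 6 (read(7)): returned 'F', offset=20
After 7 (read(1)): returned '', offset=20
After 8 (seek(6, SET)): offset=6
After 9 (read(2)): returned 'JE', offset=8
After 10 (tell()): offset=8
After 11 (read(6)): returned 'V5V4OZ', offset=14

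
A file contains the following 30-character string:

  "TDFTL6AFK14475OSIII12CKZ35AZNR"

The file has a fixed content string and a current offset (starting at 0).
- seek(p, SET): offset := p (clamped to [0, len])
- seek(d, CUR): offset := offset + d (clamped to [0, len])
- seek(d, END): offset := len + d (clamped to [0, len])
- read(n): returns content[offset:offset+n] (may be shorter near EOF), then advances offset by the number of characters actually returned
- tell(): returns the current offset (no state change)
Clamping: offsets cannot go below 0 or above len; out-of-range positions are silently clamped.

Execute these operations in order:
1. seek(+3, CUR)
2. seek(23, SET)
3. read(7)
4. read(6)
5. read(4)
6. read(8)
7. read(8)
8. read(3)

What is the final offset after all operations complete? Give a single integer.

After 1 (seek(+3, CUR)): offset=3
After 2 (seek(23, SET)): offset=23
After 3 (read(7)): returned 'Z35AZNR', offset=30
After 4 (read(6)): returned '', offset=30
After 5 (read(4)): returned '', offset=30
After 6 (read(8)): returned '', offset=30
After 7 (read(8)): returned '', offset=30
After 8 (read(3)): returned '', offset=30

Answer: 30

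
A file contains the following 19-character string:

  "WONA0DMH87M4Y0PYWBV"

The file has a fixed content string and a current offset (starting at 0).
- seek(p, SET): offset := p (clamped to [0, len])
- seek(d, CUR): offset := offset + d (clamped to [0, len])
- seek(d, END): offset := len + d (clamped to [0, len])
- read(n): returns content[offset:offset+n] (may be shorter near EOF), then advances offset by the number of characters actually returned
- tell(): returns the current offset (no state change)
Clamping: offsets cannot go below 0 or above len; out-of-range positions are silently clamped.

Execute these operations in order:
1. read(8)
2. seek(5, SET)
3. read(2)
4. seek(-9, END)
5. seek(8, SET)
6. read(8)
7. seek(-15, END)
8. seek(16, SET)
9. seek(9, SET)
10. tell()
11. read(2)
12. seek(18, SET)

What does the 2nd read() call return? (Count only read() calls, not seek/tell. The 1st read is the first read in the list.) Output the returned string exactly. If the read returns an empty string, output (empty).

Answer: DM

Derivation:
After 1 (read(8)): returned 'WONA0DMH', offset=8
After 2 (seek(5, SET)): offset=5
After 3 (read(2)): returned 'DM', offset=7
After 4 (seek(-9, END)): offset=10
After 5 (seek(8, SET)): offset=8
After 6 (read(8)): returned '87M4Y0PY', offset=16
After 7 (seek(-15, END)): offset=4
After 8 (seek(16, SET)): offset=16
After 9 (seek(9, SET)): offset=9
After 10 (tell()): offset=9
After 11 (read(2)): returned '7M', offset=11
After 12 (seek(18, SET)): offset=18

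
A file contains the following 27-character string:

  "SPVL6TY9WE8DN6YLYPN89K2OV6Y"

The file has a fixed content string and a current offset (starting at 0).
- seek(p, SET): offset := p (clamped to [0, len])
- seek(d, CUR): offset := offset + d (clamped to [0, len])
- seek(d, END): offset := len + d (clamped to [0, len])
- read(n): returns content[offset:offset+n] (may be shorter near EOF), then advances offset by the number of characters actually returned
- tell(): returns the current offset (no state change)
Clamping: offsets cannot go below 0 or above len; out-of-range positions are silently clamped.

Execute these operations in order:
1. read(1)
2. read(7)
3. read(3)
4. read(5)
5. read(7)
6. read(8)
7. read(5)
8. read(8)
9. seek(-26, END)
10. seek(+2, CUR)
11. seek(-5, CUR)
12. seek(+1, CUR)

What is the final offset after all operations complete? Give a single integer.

After 1 (read(1)): returned 'S', offset=1
After 2 (read(7)): returned 'PVL6TY9', offset=8
After 3 (read(3)): returned 'WE8', offset=11
After 4 (read(5)): returned 'DN6YL', offset=16
After 5 (read(7)): returned 'YPN89K2', offset=23
After 6 (read(8)): returned 'OV6Y', offset=27
After 7 (read(5)): returned '', offset=27
After 8 (read(8)): returned '', offset=27
After 9 (seek(-26, END)): offset=1
After 10 (seek(+2, CUR)): offset=3
After 11 (seek(-5, CUR)): offset=0
After 12 (seek(+1, CUR)): offset=1

Answer: 1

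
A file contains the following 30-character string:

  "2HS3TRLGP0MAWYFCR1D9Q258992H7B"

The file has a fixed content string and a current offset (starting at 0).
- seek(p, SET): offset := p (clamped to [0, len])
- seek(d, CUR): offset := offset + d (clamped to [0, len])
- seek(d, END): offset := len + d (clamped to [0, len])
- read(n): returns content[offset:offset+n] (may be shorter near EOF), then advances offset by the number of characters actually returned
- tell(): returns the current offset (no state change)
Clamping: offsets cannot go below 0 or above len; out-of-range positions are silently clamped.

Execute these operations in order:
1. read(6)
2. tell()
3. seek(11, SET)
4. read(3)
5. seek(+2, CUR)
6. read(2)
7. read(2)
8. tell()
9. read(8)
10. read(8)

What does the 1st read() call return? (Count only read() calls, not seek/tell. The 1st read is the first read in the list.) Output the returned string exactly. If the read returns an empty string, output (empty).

After 1 (read(6)): returned '2HS3TR', offset=6
After 2 (tell()): offset=6
After 3 (seek(11, SET)): offset=11
After 4 (read(3)): returned 'AWY', offset=14
After 5 (seek(+2, CUR)): offset=16
After 6 (read(2)): returned 'R1', offset=18
After 7 (read(2)): returned 'D9', offset=20
After 8 (tell()): offset=20
After 9 (read(8)): returned 'Q258992H', offset=28
After 10 (read(8)): returned '7B', offset=30

Answer: 2HS3TR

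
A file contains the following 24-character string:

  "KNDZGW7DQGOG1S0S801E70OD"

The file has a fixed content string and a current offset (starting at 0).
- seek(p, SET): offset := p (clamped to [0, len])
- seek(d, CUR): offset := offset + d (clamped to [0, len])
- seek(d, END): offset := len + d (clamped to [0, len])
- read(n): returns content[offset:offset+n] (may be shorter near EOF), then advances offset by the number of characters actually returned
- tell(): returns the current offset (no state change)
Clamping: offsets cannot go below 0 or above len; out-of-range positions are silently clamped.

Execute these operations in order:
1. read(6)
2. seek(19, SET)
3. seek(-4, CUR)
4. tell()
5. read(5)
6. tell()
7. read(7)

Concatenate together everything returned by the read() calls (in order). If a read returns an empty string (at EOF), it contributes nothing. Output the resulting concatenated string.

After 1 (read(6)): returned 'KNDZGW', offset=6
After 2 (seek(19, SET)): offset=19
After 3 (seek(-4, CUR)): offset=15
After 4 (tell()): offset=15
After 5 (read(5)): returned 'S801E', offset=20
After 6 (tell()): offset=20
After 7 (read(7)): returned '70OD', offset=24

Answer: KNDZGWS801E70OD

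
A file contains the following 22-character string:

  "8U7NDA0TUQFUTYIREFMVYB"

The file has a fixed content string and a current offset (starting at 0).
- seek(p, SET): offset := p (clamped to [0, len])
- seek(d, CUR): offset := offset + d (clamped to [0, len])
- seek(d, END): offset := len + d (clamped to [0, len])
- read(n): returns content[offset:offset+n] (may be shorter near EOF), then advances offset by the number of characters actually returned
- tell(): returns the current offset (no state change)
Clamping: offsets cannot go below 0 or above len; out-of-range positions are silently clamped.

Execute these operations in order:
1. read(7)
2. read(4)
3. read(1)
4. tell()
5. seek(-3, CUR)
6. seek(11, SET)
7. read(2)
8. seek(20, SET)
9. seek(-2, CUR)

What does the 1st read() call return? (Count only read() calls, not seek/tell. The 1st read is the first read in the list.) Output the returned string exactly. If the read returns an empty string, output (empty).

Answer: 8U7NDA0

Derivation:
After 1 (read(7)): returned '8U7NDA0', offset=7
After 2 (read(4)): returned 'TUQF', offset=11
After 3 (read(1)): returned 'U', offset=12
After 4 (tell()): offset=12
After 5 (seek(-3, CUR)): offset=9
After 6 (seek(11, SET)): offset=11
After 7 (read(2)): returned 'UT', offset=13
After 8 (seek(20, SET)): offset=20
After 9 (seek(-2, CUR)): offset=18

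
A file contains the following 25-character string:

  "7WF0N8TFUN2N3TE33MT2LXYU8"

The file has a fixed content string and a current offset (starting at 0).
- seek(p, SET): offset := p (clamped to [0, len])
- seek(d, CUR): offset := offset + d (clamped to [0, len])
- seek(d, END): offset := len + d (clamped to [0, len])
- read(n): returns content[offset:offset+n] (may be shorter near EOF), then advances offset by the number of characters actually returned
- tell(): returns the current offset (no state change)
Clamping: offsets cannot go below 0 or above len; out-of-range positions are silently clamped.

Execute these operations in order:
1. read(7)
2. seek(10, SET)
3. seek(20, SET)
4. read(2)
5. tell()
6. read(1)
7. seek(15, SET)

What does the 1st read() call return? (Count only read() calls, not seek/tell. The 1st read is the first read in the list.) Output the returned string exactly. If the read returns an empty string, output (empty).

After 1 (read(7)): returned '7WF0N8T', offset=7
After 2 (seek(10, SET)): offset=10
After 3 (seek(20, SET)): offset=20
After 4 (read(2)): returned 'LX', offset=22
After 5 (tell()): offset=22
After 6 (read(1)): returned 'Y', offset=23
After 7 (seek(15, SET)): offset=15

Answer: 7WF0N8T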